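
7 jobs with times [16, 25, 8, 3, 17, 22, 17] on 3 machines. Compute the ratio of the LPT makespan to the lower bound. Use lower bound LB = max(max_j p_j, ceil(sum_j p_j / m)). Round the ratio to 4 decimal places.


LPT order: [25, 22, 17, 17, 16, 8, 3]
Machine loads after assignment: [36, 38, 34]
LPT makespan = 38
Lower bound = max(max_job, ceil(total/3)) = max(25, 36) = 36
Ratio = 38 / 36 = 1.0556

1.0556


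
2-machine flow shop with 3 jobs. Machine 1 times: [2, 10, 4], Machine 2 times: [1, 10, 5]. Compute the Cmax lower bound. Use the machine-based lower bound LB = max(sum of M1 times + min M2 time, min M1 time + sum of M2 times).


LB1 = sum(M1 times) + min(M2 times) = 16 + 1 = 17
LB2 = min(M1 times) + sum(M2 times) = 2 + 16 = 18
Lower bound = max(LB1, LB2) = max(17, 18) = 18

18


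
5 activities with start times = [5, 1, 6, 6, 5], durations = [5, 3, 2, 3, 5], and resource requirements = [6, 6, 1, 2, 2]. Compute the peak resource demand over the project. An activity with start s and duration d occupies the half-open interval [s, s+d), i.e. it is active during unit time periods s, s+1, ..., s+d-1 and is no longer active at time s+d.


Each activity i is active on [start_i, start_i + duration_i).
Compute total resource usage per time slot:
  t=0: active resources = [], total = 0
  t=1: active resources = [6], total = 6
  t=2: active resources = [6], total = 6
  t=3: active resources = [6], total = 6
  t=4: active resources = [], total = 0
  t=5: active resources = [6, 2], total = 8
  t=6: active resources = [6, 1, 2, 2], total = 11
  t=7: active resources = [6, 1, 2, 2], total = 11
  t=8: active resources = [6, 2, 2], total = 10
  t=9: active resources = [6, 2], total = 8
Peak resource demand = 11

11


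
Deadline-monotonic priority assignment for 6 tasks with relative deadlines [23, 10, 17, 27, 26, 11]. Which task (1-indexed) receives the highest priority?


Sort tasks by relative deadline (ascending):
  Task 2: deadline = 10
  Task 6: deadline = 11
  Task 3: deadline = 17
  Task 1: deadline = 23
  Task 5: deadline = 26
  Task 4: deadline = 27
Priority order (highest first): [2, 6, 3, 1, 5, 4]
Highest priority task = 2

2


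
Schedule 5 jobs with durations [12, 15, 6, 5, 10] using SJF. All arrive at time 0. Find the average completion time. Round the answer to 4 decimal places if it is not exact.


SJF order (ascending): [5, 6, 10, 12, 15]
Completion times:
  Job 1: burst=5, C=5
  Job 2: burst=6, C=11
  Job 3: burst=10, C=21
  Job 4: burst=12, C=33
  Job 5: burst=15, C=48
Average completion = 118/5 = 23.6

23.6


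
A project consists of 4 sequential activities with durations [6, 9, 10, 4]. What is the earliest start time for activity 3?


Activity 3 starts after activities 1 through 2 complete.
Predecessor durations: [6, 9]
ES = 6 + 9 = 15

15


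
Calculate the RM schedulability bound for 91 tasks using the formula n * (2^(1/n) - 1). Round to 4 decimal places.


Compute 2^(1/91) = 1.0076460851
Subtract 1: 1.0076460851 - 1 = 0.0076460851
Multiply by n: 91 * 0.0076460851 = 0.6957937441
Round to 4 dp: 0.6958

0.6958


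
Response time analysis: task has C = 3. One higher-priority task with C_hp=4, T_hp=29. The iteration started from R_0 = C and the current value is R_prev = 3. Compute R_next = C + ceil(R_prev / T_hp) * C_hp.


R_next = C + ceil(R_prev / T_hp) * C_hp
ceil(3 / 29) = ceil(0.1034) = 1
Interference = 1 * 4 = 4
R_next = 3 + 4 = 7

7


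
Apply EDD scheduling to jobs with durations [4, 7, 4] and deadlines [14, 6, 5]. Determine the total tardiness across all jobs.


Sort by due date (EDD order): [(4, 5), (7, 6), (4, 14)]
Compute completion times and tardiness:
  Job 1: p=4, d=5, C=4, tardiness=max(0,4-5)=0
  Job 2: p=7, d=6, C=11, tardiness=max(0,11-6)=5
  Job 3: p=4, d=14, C=15, tardiness=max(0,15-14)=1
Total tardiness = 6

6


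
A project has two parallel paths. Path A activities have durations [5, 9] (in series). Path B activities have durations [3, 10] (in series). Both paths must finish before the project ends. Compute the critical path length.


Path A total = 5 + 9 = 14
Path B total = 3 + 10 = 13
Critical path = longest path = max(14, 13) = 14

14


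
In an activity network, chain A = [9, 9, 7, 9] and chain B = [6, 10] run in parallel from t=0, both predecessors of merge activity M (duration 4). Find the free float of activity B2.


ES(B2) = sum of predecessors on chain B = 6
EF(B2) = ES + duration = 6 + 10 = 16
Successor of B2 is M. ES(M) = max(sum(A), sum(B)) = max(34, 16) = 34
Free float = ES(successor) - EF(current) = 34 - 16 = 18

18


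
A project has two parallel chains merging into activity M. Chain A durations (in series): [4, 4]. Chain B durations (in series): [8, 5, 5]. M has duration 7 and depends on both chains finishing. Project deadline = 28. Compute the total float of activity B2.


Forward pass: ES(B2) = sum of predecessors on chain B = 8
EF = ES + duration = 8 + 5 = 13
Backward pass: LF(M) = deadline = 28; LS(M) = 28 - 7 = 21
LF(B2) = LS(M) - sum(successors on chain B) = 21 - 5 = 16
LS = LF - duration = 16 - 5 = 11
Total float = LS - ES = 11 - 8 = 3

3


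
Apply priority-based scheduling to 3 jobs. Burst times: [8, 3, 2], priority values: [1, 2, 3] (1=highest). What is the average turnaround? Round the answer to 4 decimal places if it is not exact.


Sort by priority (ascending = highest first):
Order: [(1, 8), (2, 3), (3, 2)]
Completion times:
  Priority 1, burst=8, C=8
  Priority 2, burst=3, C=11
  Priority 3, burst=2, C=13
Average turnaround = 32/3 = 10.6667

10.6667


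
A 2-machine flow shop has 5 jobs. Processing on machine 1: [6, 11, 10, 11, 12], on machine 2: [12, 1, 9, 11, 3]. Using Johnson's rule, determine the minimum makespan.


Apply Johnson's rule:
  Group 1 (a <= b): [(1, 6, 12), (4, 11, 11)]
  Group 2 (a > b): [(3, 10, 9), (5, 12, 3), (2, 11, 1)]
Optimal job order: [1, 4, 3, 5, 2]
Schedule:
  Job 1: M1 done at 6, M2 done at 18
  Job 4: M1 done at 17, M2 done at 29
  Job 3: M1 done at 27, M2 done at 38
  Job 5: M1 done at 39, M2 done at 42
  Job 2: M1 done at 50, M2 done at 51
Makespan = 51

51


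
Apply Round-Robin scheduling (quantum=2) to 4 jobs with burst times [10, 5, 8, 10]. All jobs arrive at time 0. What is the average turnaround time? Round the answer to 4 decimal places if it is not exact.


Time quantum = 2
Execution trace:
  J1 runs 2 units, time = 2
  J2 runs 2 units, time = 4
  J3 runs 2 units, time = 6
  J4 runs 2 units, time = 8
  J1 runs 2 units, time = 10
  J2 runs 2 units, time = 12
  J3 runs 2 units, time = 14
  J4 runs 2 units, time = 16
  J1 runs 2 units, time = 18
  J2 runs 1 units, time = 19
  J3 runs 2 units, time = 21
  J4 runs 2 units, time = 23
  J1 runs 2 units, time = 25
  J3 runs 2 units, time = 27
  J4 runs 2 units, time = 29
  J1 runs 2 units, time = 31
  J4 runs 2 units, time = 33
Finish times: [31, 19, 27, 33]
Average turnaround = 110/4 = 27.5

27.5


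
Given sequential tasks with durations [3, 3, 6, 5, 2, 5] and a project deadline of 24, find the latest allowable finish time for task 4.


LF(activity 4) = deadline - sum of successor durations
Successors: activities 5 through 6 with durations [2, 5]
Sum of successor durations = 7
LF = 24 - 7 = 17

17


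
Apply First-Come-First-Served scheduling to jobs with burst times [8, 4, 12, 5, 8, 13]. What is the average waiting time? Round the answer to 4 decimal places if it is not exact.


FCFS order (as given): [8, 4, 12, 5, 8, 13]
Waiting times:
  Job 1: wait = 0
  Job 2: wait = 8
  Job 3: wait = 12
  Job 4: wait = 24
  Job 5: wait = 29
  Job 6: wait = 37
Sum of waiting times = 110
Average waiting time = 110/6 = 18.3333

18.3333


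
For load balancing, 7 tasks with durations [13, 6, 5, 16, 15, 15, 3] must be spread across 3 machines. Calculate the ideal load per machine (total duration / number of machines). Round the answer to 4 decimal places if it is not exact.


Total processing time = 13 + 6 + 5 + 16 + 15 + 15 + 3 = 73
Number of machines = 3
Ideal balanced load = 73 / 3 = 24.3333

24.3333


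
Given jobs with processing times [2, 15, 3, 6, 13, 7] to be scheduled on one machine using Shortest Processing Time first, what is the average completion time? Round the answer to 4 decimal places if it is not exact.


Sort jobs by processing time (SPT order): [2, 3, 6, 7, 13, 15]
Compute completion times sequentially:
  Job 1: processing = 2, completes at 2
  Job 2: processing = 3, completes at 5
  Job 3: processing = 6, completes at 11
  Job 4: processing = 7, completes at 18
  Job 5: processing = 13, completes at 31
  Job 6: processing = 15, completes at 46
Sum of completion times = 113
Average completion time = 113/6 = 18.8333

18.8333


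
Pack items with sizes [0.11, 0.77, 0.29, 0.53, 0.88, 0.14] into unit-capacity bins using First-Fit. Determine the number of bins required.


Place items sequentially using First-Fit:
  Item 0.11 -> new Bin 1
  Item 0.77 -> Bin 1 (now 0.88)
  Item 0.29 -> new Bin 2
  Item 0.53 -> Bin 2 (now 0.82)
  Item 0.88 -> new Bin 3
  Item 0.14 -> Bin 2 (now 0.96)
Total bins used = 3

3


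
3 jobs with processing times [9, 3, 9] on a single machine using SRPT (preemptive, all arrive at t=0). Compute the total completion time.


Since all jobs arrive at t=0, SRPT equals SPT ordering.
SPT order: [3, 9, 9]
Completion times:
  Job 1: p=3, C=3
  Job 2: p=9, C=12
  Job 3: p=9, C=21
Total completion time = 3 + 12 + 21 = 36

36


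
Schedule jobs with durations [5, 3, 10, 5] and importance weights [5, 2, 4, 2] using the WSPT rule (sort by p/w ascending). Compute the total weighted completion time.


Compute p/w ratios and sort ascending (WSPT): [(5, 5), (3, 2), (10, 4), (5, 2)]
Compute weighted completion times:
  Job (p=5,w=5): C=5, w*C=5*5=25
  Job (p=3,w=2): C=8, w*C=2*8=16
  Job (p=10,w=4): C=18, w*C=4*18=72
  Job (p=5,w=2): C=23, w*C=2*23=46
Total weighted completion time = 159

159


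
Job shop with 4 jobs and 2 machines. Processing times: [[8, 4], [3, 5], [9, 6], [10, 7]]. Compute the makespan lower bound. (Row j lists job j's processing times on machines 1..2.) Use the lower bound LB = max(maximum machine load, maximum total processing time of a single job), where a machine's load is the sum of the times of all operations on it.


Machine loads:
  Machine 1: 8 + 3 + 9 + 10 = 30
  Machine 2: 4 + 5 + 6 + 7 = 22
Max machine load = 30
Job totals:
  Job 1: 12
  Job 2: 8
  Job 3: 15
  Job 4: 17
Max job total = 17
Lower bound = max(30, 17) = 30

30


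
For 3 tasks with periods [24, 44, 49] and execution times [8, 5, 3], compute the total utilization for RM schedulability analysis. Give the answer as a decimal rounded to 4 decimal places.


Compute individual utilizations (exact fractions):
  Task 1: C/T = 8/24 = 1/3 (approx. 0.3333)
  Task 2: C/T = 5/44 (approx. 0.1136)
  Task 3: C/T = 3/49 (approx. 0.0612)
Total utilization U = 1/3 + 5/44 + 3/49 = 3287/6468
Rounded to 4 decimal places: U = 0.5082
RM (Liu & Layland) bound for 3 tasks = 0.779763; compare with U = 3287/6468 (approx. 0.508194)
U <= bound, so schedulable by RM sufficient condition.

0.5082


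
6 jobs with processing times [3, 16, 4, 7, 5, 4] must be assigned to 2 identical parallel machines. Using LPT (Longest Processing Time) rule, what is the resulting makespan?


Sort jobs in decreasing order (LPT): [16, 7, 5, 4, 4, 3]
Assign each job to the least loaded machine:
  Machine 1: jobs [16, 4], load = 20
  Machine 2: jobs [7, 5, 4, 3], load = 19
Makespan = max load = 20

20


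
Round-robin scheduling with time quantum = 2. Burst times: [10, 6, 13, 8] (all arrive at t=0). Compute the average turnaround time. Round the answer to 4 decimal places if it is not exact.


Time quantum = 2
Execution trace:
  J1 runs 2 units, time = 2
  J2 runs 2 units, time = 4
  J3 runs 2 units, time = 6
  J4 runs 2 units, time = 8
  J1 runs 2 units, time = 10
  J2 runs 2 units, time = 12
  J3 runs 2 units, time = 14
  J4 runs 2 units, time = 16
  J1 runs 2 units, time = 18
  J2 runs 2 units, time = 20
  J3 runs 2 units, time = 22
  J4 runs 2 units, time = 24
  J1 runs 2 units, time = 26
  J3 runs 2 units, time = 28
  J4 runs 2 units, time = 30
  J1 runs 2 units, time = 32
  J3 runs 2 units, time = 34
  J3 runs 2 units, time = 36
  J3 runs 1 units, time = 37
Finish times: [32, 20, 37, 30]
Average turnaround = 119/4 = 29.75

29.75


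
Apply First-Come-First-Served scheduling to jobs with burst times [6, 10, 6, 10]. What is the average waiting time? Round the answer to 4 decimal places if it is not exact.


FCFS order (as given): [6, 10, 6, 10]
Waiting times:
  Job 1: wait = 0
  Job 2: wait = 6
  Job 3: wait = 16
  Job 4: wait = 22
Sum of waiting times = 44
Average waiting time = 44/4 = 11.0

11.0


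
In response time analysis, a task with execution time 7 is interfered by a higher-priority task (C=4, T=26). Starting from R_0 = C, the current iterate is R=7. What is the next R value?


R_next = C + ceil(R_prev / T_hp) * C_hp
ceil(7 / 26) = ceil(0.2692) = 1
Interference = 1 * 4 = 4
R_next = 7 + 4 = 11

11


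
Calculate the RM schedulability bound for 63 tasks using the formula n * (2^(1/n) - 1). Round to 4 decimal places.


Compute 2^(1/63) = 1.0110630845
Subtract 1: 1.0110630845 - 1 = 0.0110630845
Multiply by n: 63 * 0.0110630845 = 0.6969743235
Round to 4 dp: 0.6970

0.6970


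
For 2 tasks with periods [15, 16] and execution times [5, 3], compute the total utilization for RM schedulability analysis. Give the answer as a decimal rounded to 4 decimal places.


Compute individual utilizations (exact fractions):
  Task 1: C/T = 5/15 = 1/3 (approx. 0.3333)
  Task 2: C/T = 3/16 (approx. 0.1875)
Total utilization U = 1/3 + 3/16 = 25/48
Rounded to 4 decimal places: U = 0.5208
RM (Liu & Layland) bound for 2 tasks = 0.828427; compare with U = 25/48 (approx. 0.520833)
U <= bound, so schedulable by RM sufficient condition.

0.5208


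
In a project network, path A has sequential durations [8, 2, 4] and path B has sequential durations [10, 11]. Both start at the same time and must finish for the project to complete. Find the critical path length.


Path A total = 8 + 2 + 4 = 14
Path B total = 10 + 11 = 21
Critical path = longest path = max(14, 21) = 21

21


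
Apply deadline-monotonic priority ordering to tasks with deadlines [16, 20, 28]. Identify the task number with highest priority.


Sort tasks by relative deadline (ascending):
  Task 1: deadline = 16
  Task 2: deadline = 20
  Task 3: deadline = 28
Priority order (highest first): [1, 2, 3]
Highest priority task = 1

1


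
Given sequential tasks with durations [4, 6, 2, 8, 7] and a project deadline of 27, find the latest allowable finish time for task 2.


LF(activity 2) = deadline - sum of successor durations
Successors: activities 3 through 5 with durations [2, 8, 7]
Sum of successor durations = 17
LF = 27 - 17 = 10

10


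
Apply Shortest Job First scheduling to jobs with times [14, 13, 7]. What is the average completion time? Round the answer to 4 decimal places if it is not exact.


SJF order (ascending): [7, 13, 14]
Completion times:
  Job 1: burst=7, C=7
  Job 2: burst=13, C=20
  Job 3: burst=14, C=34
Average completion = 61/3 = 20.3333

20.3333


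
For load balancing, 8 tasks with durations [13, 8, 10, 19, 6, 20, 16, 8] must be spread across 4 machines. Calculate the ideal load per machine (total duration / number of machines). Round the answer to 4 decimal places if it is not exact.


Total processing time = 13 + 8 + 10 + 19 + 6 + 20 + 16 + 8 = 100
Number of machines = 4
Ideal balanced load = 100 / 4 = 25.0

25.0


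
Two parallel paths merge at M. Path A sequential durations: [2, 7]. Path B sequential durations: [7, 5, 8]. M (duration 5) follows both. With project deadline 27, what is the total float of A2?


Forward pass: ES(A2) = sum of predecessors on chain A = 2
EF = ES + duration = 2 + 7 = 9
Backward pass: LF(M) = deadline = 27; LS(M) = 27 - 5 = 22
LF(A2) = LS(M) - sum(successors on chain A) = 22 - 0 = 22
LS = LF - duration = 22 - 7 = 15
Total float = LS - ES = 15 - 2 = 13

13


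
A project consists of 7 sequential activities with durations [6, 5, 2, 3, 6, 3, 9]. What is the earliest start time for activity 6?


Activity 6 starts after activities 1 through 5 complete.
Predecessor durations: [6, 5, 2, 3, 6]
ES = 6 + 5 + 2 + 3 + 6 = 22

22


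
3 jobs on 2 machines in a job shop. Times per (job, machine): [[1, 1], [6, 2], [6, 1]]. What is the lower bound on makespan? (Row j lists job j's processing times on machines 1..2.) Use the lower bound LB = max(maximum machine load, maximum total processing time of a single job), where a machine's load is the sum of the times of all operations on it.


Machine loads:
  Machine 1: 1 + 6 + 6 = 13
  Machine 2: 1 + 2 + 1 = 4
Max machine load = 13
Job totals:
  Job 1: 2
  Job 2: 8
  Job 3: 7
Max job total = 8
Lower bound = max(13, 8) = 13

13


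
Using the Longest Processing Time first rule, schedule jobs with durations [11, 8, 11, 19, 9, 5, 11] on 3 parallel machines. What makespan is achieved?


Sort jobs in decreasing order (LPT): [19, 11, 11, 11, 9, 8, 5]
Assign each job to the least loaded machine:
  Machine 1: jobs [19, 8], load = 27
  Machine 2: jobs [11, 11], load = 22
  Machine 3: jobs [11, 9, 5], load = 25
Makespan = max load = 27

27


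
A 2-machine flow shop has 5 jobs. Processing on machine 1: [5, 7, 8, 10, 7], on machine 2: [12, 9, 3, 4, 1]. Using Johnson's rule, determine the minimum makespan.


Apply Johnson's rule:
  Group 1 (a <= b): [(1, 5, 12), (2, 7, 9)]
  Group 2 (a > b): [(4, 10, 4), (3, 8, 3), (5, 7, 1)]
Optimal job order: [1, 2, 4, 3, 5]
Schedule:
  Job 1: M1 done at 5, M2 done at 17
  Job 2: M1 done at 12, M2 done at 26
  Job 4: M1 done at 22, M2 done at 30
  Job 3: M1 done at 30, M2 done at 33
  Job 5: M1 done at 37, M2 done at 38
Makespan = 38

38


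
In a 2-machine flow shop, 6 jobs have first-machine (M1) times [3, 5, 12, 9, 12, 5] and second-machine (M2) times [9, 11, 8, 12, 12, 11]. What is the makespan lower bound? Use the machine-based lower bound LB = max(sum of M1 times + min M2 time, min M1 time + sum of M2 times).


LB1 = sum(M1 times) + min(M2 times) = 46 + 8 = 54
LB2 = min(M1 times) + sum(M2 times) = 3 + 63 = 66
Lower bound = max(LB1, LB2) = max(54, 66) = 66

66


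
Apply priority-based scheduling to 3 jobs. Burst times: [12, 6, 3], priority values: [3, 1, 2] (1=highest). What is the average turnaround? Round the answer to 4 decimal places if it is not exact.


Sort by priority (ascending = highest first):
Order: [(1, 6), (2, 3), (3, 12)]
Completion times:
  Priority 1, burst=6, C=6
  Priority 2, burst=3, C=9
  Priority 3, burst=12, C=21
Average turnaround = 36/3 = 12.0

12.0


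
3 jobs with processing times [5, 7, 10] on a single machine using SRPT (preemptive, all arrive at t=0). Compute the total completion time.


Since all jobs arrive at t=0, SRPT equals SPT ordering.
SPT order: [5, 7, 10]
Completion times:
  Job 1: p=5, C=5
  Job 2: p=7, C=12
  Job 3: p=10, C=22
Total completion time = 5 + 12 + 22 = 39

39


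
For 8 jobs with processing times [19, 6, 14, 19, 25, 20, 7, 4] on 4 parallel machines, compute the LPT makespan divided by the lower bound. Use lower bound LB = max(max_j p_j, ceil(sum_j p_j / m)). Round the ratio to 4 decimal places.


LPT order: [25, 20, 19, 19, 14, 7, 6, 4]
Machine loads after assignment: [29, 26, 33, 26]
LPT makespan = 33
Lower bound = max(max_job, ceil(total/4)) = max(25, 29) = 29
Ratio = 33 / 29 = 1.1379

1.1379


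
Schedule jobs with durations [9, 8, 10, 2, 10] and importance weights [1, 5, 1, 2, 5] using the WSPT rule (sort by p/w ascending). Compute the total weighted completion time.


Compute p/w ratios and sort ascending (WSPT): [(2, 2), (8, 5), (10, 5), (9, 1), (10, 1)]
Compute weighted completion times:
  Job (p=2,w=2): C=2, w*C=2*2=4
  Job (p=8,w=5): C=10, w*C=5*10=50
  Job (p=10,w=5): C=20, w*C=5*20=100
  Job (p=9,w=1): C=29, w*C=1*29=29
  Job (p=10,w=1): C=39, w*C=1*39=39
Total weighted completion time = 222

222


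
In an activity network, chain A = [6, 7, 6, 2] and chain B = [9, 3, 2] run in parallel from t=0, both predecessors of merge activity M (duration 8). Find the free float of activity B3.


ES(B3) = sum of predecessors on chain B = 12
EF(B3) = ES + duration = 12 + 2 = 14
Successor of B3 is M. ES(M) = max(sum(A), sum(B)) = max(21, 14) = 21
Free float = ES(successor) - EF(current) = 21 - 14 = 7

7


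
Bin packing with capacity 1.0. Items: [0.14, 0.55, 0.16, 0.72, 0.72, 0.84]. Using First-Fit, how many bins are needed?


Place items sequentially using First-Fit:
  Item 0.14 -> new Bin 1
  Item 0.55 -> Bin 1 (now 0.69)
  Item 0.16 -> Bin 1 (now 0.85)
  Item 0.72 -> new Bin 2
  Item 0.72 -> new Bin 3
  Item 0.84 -> new Bin 4
Total bins used = 4

4


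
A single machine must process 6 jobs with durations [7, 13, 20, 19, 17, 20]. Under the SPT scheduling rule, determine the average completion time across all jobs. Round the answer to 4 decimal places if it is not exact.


Sort jobs by processing time (SPT order): [7, 13, 17, 19, 20, 20]
Compute completion times sequentially:
  Job 1: processing = 7, completes at 7
  Job 2: processing = 13, completes at 20
  Job 3: processing = 17, completes at 37
  Job 4: processing = 19, completes at 56
  Job 5: processing = 20, completes at 76
  Job 6: processing = 20, completes at 96
Sum of completion times = 292
Average completion time = 292/6 = 48.6667

48.6667


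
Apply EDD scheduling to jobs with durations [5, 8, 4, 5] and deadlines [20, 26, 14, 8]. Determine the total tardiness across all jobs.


Sort by due date (EDD order): [(5, 8), (4, 14), (5, 20), (8, 26)]
Compute completion times and tardiness:
  Job 1: p=5, d=8, C=5, tardiness=max(0,5-8)=0
  Job 2: p=4, d=14, C=9, tardiness=max(0,9-14)=0
  Job 3: p=5, d=20, C=14, tardiness=max(0,14-20)=0
  Job 4: p=8, d=26, C=22, tardiness=max(0,22-26)=0
Total tardiness = 0

0


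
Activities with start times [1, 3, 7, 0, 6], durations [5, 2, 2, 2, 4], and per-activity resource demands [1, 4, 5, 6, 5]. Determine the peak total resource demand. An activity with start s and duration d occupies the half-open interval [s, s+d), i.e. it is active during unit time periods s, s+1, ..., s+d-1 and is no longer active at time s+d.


Each activity i is active on [start_i, start_i + duration_i).
Compute total resource usage per time slot:
  t=0: active resources = [6], total = 6
  t=1: active resources = [1, 6], total = 7
  t=2: active resources = [1], total = 1
  t=3: active resources = [1, 4], total = 5
  t=4: active resources = [1, 4], total = 5
  t=5: active resources = [1], total = 1
  t=6: active resources = [5], total = 5
  t=7: active resources = [5, 5], total = 10
  t=8: active resources = [5, 5], total = 10
  t=9: active resources = [5], total = 5
Peak resource demand = 10

10


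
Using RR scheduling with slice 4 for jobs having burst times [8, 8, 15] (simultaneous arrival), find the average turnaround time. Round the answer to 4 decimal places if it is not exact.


Time quantum = 4
Execution trace:
  J1 runs 4 units, time = 4
  J2 runs 4 units, time = 8
  J3 runs 4 units, time = 12
  J1 runs 4 units, time = 16
  J2 runs 4 units, time = 20
  J3 runs 4 units, time = 24
  J3 runs 4 units, time = 28
  J3 runs 3 units, time = 31
Finish times: [16, 20, 31]
Average turnaround = 67/3 = 22.3333

22.3333


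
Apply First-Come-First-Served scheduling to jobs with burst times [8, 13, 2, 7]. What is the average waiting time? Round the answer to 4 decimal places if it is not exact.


FCFS order (as given): [8, 13, 2, 7]
Waiting times:
  Job 1: wait = 0
  Job 2: wait = 8
  Job 3: wait = 21
  Job 4: wait = 23
Sum of waiting times = 52
Average waiting time = 52/4 = 13.0

13.0


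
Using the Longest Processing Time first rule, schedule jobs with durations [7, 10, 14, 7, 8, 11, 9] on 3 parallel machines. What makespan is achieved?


Sort jobs in decreasing order (LPT): [14, 11, 10, 9, 8, 7, 7]
Assign each job to the least loaded machine:
  Machine 1: jobs [14, 7], load = 21
  Machine 2: jobs [11, 8, 7], load = 26
  Machine 3: jobs [10, 9], load = 19
Makespan = max load = 26

26


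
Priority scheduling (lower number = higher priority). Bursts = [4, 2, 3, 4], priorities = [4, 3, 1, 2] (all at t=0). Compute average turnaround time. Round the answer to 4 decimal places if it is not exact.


Sort by priority (ascending = highest first):
Order: [(1, 3), (2, 4), (3, 2), (4, 4)]
Completion times:
  Priority 1, burst=3, C=3
  Priority 2, burst=4, C=7
  Priority 3, burst=2, C=9
  Priority 4, burst=4, C=13
Average turnaround = 32/4 = 8.0

8.0


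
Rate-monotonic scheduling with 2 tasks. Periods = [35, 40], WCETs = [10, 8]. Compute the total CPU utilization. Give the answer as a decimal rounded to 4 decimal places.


Compute individual utilizations (exact fractions):
  Task 1: C/T = 10/35 = 2/7 (approx. 0.2857)
  Task 2: C/T = 8/40 = 1/5 (approx. 0.2)
Total utilization U = 2/7 + 1/5 = 17/35
Rounded to 4 decimal places: U = 0.4857
RM (Liu & Layland) bound for 2 tasks = 0.828427; compare with U = 17/35 (approx. 0.485714)
U <= bound, so schedulable by RM sufficient condition.

0.4857


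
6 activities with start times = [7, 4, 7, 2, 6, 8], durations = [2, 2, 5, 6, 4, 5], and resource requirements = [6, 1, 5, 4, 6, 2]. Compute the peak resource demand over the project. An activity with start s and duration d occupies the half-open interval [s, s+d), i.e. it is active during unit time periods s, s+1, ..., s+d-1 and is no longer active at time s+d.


Each activity i is active on [start_i, start_i + duration_i).
Compute total resource usage per time slot:
  t=0: active resources = [], total = 0
  t=1: active resources = [], total = 0
  t=2: active resources = [4], total = 4
  t=3: active resources = [4], total = 4
  t=4: active resources = [1, 4], total = 5
  t=5: active resources = [1, 4], total = 5
  t=6: active resources = [4, 6], total = 10
  t=7: active resources = [6, 5, 4, 6], total = 21
  t=8: active resources = [6, 5, 6, 2], total = 19
  t=9: active resources = [5, 6, 2], total = 13
  t=10: active resources = [5, 2], total = 7
  t=11: active resources = [5, 2], total = 7
  t=12: active resources = [2], total = 2
Peak resource demand = 21

21


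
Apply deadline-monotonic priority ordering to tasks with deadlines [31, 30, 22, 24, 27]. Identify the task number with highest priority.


Sort tasks by relative deadline (ascending):
  Task 3: deadline = 22
  Task 4: deadline = 24
  Task 5: deadline = 27
  Task 2: deadline = 30
  Task 1: deadline = 31
Priority order (highest first): [3, 4, 5, 2, 1]
Highest priority task = 3

3


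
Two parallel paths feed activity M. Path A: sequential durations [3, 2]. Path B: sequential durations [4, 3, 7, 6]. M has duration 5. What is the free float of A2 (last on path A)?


ES(A2) = sum of predecessors on chain A = 3
EF(A2) = ES + duration = 3 + 2 = 5
Successor of A2 is M. ES(M) = max(sum(A), sum(B)) = max(5, 20) = 20
Free float = ES(successor) - EF(current) = 20 - 5 = 15

15


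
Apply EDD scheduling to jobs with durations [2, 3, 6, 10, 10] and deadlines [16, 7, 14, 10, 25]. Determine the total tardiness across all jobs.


Sort by due date (EDD order): [(3, 7), (10, 10), (6, 14), (2, 16), (10, 25)]
Compute completion times and tardiness:
  Job 1: p=3, d=7, C=3, tardiness=max(0,3-7)=0
  Job 2: p=10, d=10, C=13, tardiness=max(0,13-10)=3
  Job 3: p=6, d=14, C=19, tardiness=max(0,19-14)=5
  Job 4: p=2, d=16, C=21, tardiness=max(0,21-16)=5
  Job 5: p=10, d=25, C=31, tardiness=max(0,31-25)=6
Total tardiness = 19

19


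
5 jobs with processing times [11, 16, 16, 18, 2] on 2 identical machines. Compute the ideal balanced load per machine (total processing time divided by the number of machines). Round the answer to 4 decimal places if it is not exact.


Total processing time = 11 + 16 + 16 + 18 + 2 = 63
Number of machines = 2
Ideal balanced load = 63 / 2 = 31.5

31.5


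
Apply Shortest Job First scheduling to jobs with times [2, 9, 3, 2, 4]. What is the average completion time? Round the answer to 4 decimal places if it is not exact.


SJF order (ascending): [2, 2, 3, 4, 9]
Completion times:
  Job 1: burst=2, C=2
  Job 2: burst=2, C=4
  Job 3: burst=3, C=7
  Job 4: burst=4, C=11
  Job 5: burst=9, C=20
Average completion = 44/5 = 8.8

8.8


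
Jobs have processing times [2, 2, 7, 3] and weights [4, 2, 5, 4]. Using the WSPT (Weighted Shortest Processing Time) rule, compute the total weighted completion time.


Compute p/w ratios and sort ascending (WSPT): [(2, 4), (3, 4), (2, 2), (7, 5)]
Compute weighted completion times:
  Job (p=2,w=4): C=2, w*C=4*2=8
  Job (p=3,w=4): C=5, w*C=4*5=20
  Job (p=2,w=2): C=7, w*C=2*7=14
  Job (p=7,w=5): C=14, w*C=5*14=70
Total weighted completion time = 112

112


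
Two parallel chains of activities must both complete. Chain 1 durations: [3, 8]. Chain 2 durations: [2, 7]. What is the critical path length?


Path A total = 3 + 8 = 11
Path B total = 2 + 7 = 9
Critical path = longest path = max(11, 9) = 11

11


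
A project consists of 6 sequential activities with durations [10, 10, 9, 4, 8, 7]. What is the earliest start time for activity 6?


Activity 6 starts after activities 1 through 5 complete.
Predecessor durations: [10, 10, 9, 4, 8]
ES = 10 + 10 + 9 + 4 + 8 = 41

41


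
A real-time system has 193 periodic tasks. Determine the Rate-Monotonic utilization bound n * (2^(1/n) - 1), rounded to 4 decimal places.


Compute 2^(1/193) = 1.0035978931
Subtract 1: 1.0035978931 - 1 = 0.0035978931
Multiply by n: 193 * 0.0035978931 = 0.6943933683
Round to 4 dp: 0.6944

0.6944


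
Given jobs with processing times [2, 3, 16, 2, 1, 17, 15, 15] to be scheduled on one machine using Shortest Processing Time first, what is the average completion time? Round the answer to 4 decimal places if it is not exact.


Sort jobs by processing time (SPT order): [1, 2, 2, 3, 15, 15, 16, 17]
Compute completion times sequentially:
  Job 1: processing = 1, completes at 1
  Job 2: processing = 2, completes at 3
  Job 3: processing = 2, completes at 5
  Job 4: processing = 3, completes at 8
  Job 5: processing = 15, completes at 23
  Job 6: processing = 15, completes at 38
  Job 7: processing = 16, completes at 54
  Job 8: processing = 17, completes at 71
Sum of completion times = 203
Average completion time = 203/8 = 25.375

25.375


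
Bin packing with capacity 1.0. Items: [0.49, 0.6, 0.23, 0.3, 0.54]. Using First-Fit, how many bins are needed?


Place items sequentially using First-Fit:
  Item 0.49 -> new Bin 1
  Item 0.6 -> new Bin 2
  Item 0.23 -> Bin 1 (now 0.72)
  Item 0.3 -> Bin 2 (now 0.9)
  Item 0.54 -> new Bin 3
Total bins used = 3

3


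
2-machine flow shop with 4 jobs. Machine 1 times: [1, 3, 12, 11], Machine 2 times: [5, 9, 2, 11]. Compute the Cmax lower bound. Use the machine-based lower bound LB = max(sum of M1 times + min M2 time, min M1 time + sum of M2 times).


LB1 = sum(M1 times) + min(M2 times) = 27 + 2 = 29
LB2 = min(M1 times) + sum(M2 times) = 1 + 27 = 28
Lower bound = max(LB1, LB2) = max(29, 28) = 29

29


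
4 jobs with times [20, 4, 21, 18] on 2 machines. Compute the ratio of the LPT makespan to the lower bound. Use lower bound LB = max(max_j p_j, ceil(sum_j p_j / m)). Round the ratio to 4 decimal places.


LPT order: [21, 20, 18, 4]
Machine loads after assignment: [25, 38]
LPT makespan = 38
Lower bound = max(max_job, ceil(total/2)) = max(21, 32) = 32
Ratio = 38 / 32 = 1.1875

1.1875


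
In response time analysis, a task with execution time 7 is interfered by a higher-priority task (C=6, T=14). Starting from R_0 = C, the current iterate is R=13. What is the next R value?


R_next = C + ceil(R_prev / T_hp) * C_hp
ceil(13 / 14) = ceil(0.9286) = 1
Interference = 1 * 6 = 6
R_next = 7 + 6 = 13
R_next = R_prev, so the iteration has converged (response time = 13).

13


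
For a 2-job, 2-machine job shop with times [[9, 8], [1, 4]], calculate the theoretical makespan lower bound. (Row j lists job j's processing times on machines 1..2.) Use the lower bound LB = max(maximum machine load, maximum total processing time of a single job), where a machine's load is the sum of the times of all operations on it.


Machine loads:
  Machine 1: 9 + 1 = 10
  Machine 2: 8 + 4 = 12
Max machine load = 12
Job totals:
  Job 1: 17
  Job 2: 5
Max job total = 17
Lower bound = max(12, 17) = 17

17


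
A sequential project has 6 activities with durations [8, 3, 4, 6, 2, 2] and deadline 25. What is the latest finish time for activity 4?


LF(activity 4) = deadline - sum of successor durations
Successors: activities 5 through 6 with durations [2, 2]
Sum of successor durations = 4
LF = 25 - 4 = 21

21


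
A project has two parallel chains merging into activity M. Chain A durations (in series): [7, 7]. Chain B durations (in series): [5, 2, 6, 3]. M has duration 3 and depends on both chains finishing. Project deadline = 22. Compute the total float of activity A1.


Forward pass: ES(A1) = sum of predecessors on chain A = 0
EF = ES + duration = 0 + 7 = 7
Backward pass: LF(M) = deadline = 22; LS(M) = 22 - 3 = 19
LF(A1) = LS(M) - sum(successors on chain A) = 19 - 7 = 12
LS = LF - duration = 12 - 7 = 5
Total float = LS - ES = 5 - 0 = 5

5


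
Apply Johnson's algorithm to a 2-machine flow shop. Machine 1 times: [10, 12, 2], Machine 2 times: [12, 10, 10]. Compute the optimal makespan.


Apply Johnson's rule:
  Group 1 (a <= b): [(3, 2, 10), (1, 10, 12)]
  Group 2 (a > b): [(2, 12, 10)]
Optimal job order: [3, 1, 2]
Schedule:
  Job 3: M1 done at 2, M2 done at 12
  Job 1: M1 done at 12, M2 done at 24
  Job 2: M1 done at 24, M2 done at 34
Makespan = 34

34


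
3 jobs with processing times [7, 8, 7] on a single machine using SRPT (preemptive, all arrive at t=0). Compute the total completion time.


Since all jobs arrive at t=0, SRPT equals SPT ordering.
SPT order: [7, 7, 8]
Completion times:
  Job 1: p=7, C=7
  Job 2: p=7, C=14
  Job 3: p=8, C=22
Total completion time = 7 + 14 + 22 = 43

43


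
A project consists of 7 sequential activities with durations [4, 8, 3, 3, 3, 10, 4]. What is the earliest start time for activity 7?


Activity 7 starts after activities 1 through 6 complete.
Predecessor durations: [4, 8, 3, 3, 3, 10]
ES = 4 + 8 + 3 + 3 + 3 + 10 = 31

31


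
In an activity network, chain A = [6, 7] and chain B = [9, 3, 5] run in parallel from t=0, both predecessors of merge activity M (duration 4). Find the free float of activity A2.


ES(A2) = sum of predecessors on chain A = 6
EF(A2) = ES + duration = 6 + 7 = 13
Successor of A2 is M. ES(M) = max(sum(A), sum(B)) = max(13, 17) = 17
Free float = ES(successor) - EF(current) = 17 - 13 = 4

4


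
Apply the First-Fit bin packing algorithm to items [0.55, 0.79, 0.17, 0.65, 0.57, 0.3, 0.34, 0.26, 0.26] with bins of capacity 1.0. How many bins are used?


Place items sequentially using First-Fit:
  Item 0.55 -> new Bin 1
  Item 0.79 -> new Bin 2
  Item 0.17 -> Bin 1 (now 0.72)
  Item 0.65 -> new Bin 3
  Item 0.57 -> new Bin 4
  Item 0.3 -> Bin 3 (now 0.95)
  Item 0.34 -> Bin 4 (now 0.91)
  Item 0.26 -> Bin 1 (now 0.98)
  Item 0.26 -> new Bin 5
Total bins used = 5

5


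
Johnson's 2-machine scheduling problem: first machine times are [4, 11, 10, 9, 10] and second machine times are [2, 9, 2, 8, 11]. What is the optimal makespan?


Apply Johnson's rule:
  Group 1 (a <= b): [(5, 10, 11)]
  Group 2 (a > b): [(2, 11, 9), (4, 9, 8), (1, 4, 2), (3, 10, 2)]
Optimal job order: [5, 2, 4, 1, 3]
Schedule:
  Job 5: M1 done at 10, M2 done at 21
  Job 2: M1 done at 21, M2 done at 30
  Job 4: M1 done at 30, M2 done at 38
  Job 1: M1 done at 34, M2 done at 40
  Job 3: M1 done at 44, M2 done at 46
Makespan = 46

46


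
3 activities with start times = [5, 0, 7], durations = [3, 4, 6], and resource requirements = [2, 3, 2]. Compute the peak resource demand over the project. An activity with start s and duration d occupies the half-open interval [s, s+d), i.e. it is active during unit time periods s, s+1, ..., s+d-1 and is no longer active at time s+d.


Each activity i is active on [start_i, start_i + duration_i).
Compute total resource usage per time slot:
  t=0: active resources = [3], total = 3
  t=1: active resources = [3], total = 3
  t=2: active resources = [3], total = 3
  t=3: active resources = [3], total = 3
  t=4: active resources = [], total = 0
  t=5: active resources = [2], total = 2
  t=6: active resources = [2], total = 2
  t=7: active resources = [2, 2], total = 4
  t=8: active resources = [2], total = 2
  t=9: active resources = [2], total = 2
  t=10: active resources = [2], total = 2
  t=11: active resources = [2], total = 2
  t=12: active resources = [2], total = 2
Peak resource demand = 4

4


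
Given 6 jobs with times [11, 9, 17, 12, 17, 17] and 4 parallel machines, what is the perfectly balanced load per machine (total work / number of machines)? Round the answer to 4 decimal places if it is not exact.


Total processing time = 11 + 9 + 17 + 12 + 17 + 17 = 83
Number of machines = 4
Ideal balanced load = 83 / 4 = 20.75

20.75


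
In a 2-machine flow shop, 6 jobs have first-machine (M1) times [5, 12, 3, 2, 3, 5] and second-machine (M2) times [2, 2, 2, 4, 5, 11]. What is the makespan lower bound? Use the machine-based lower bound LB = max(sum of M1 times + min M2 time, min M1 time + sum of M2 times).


LB1 = sum(M1 times) + min(M2 times) = 30 + 2 = 32
LB2 = min(M1 times) + sum(M2 times) = 2 + 26 = 28
Lower bound = max(LB1, LB2) = max(32, 28) = 32

32


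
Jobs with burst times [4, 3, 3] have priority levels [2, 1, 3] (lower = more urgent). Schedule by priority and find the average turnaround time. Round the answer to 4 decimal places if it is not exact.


Sort by priority (ascending = highest first):
Order: [(1, 3), (2, 4), (3, 3)]
Completion times:
  Priority 1, burst=3, C=3
  Priority 2, burst=4, C=7
  Priority 3, burst=3, C=10
Average turnaround = 20/3 = 6.6667

6.6667


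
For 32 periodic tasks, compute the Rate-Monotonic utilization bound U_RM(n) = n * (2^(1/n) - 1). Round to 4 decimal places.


Compute 2^(1/32) = 1.0218971487
Subtract 1: 1.0218971487 - 1 = 0.0218971487
Multiply by n: 32 * 0.0218971487 = 0.7007087584
Round to 4 dp: 0.7007

0.7007


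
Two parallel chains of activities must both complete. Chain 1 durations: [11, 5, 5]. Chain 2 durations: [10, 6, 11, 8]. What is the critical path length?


Path A total = 11 + 5 + 5 = 21
Path B total = 10 + 6 + 11 + 8 = 35
Critical path = longest path = max(21, 35) = 35

35


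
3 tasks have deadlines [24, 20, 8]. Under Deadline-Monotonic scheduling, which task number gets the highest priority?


Sort tasks by relative deadline (ascending):
  Task 3: deadline = 8
  Task 2: deadline = 20
  Task 1: deadline = 24
Priority order (highest first): [3, 2, 1]
Highest priority task = 3

3


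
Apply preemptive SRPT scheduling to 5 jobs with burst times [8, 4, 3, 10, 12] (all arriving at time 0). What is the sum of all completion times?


Since all jobs arrive at t=0, SRPT equals SPT ordering.
SPT order: [3, 4, 8, 10, 12]
Completion times:
  Job 1: p=3, C=3
  Job 2: p=4, C=7
  Job 3: p=8, C=15
  Job 4: p=10, C=25
  Job 5: p=12, C=37
Total completion time = 3 + 7 + 15 + 25 + 37 = 87

87


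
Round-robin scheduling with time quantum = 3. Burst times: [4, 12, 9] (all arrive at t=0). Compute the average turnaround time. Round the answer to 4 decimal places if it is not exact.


Time quantum = 3
Execution trace:
  J1 runs 3 units, time = 3
  J2 runs 3 units, time = 6
  J3 runs 3 units, time = 9
  J1 runs 1 units, time = 10
  J2 runs 3 units, time = 13
  J3 runs 3 units, time = 16
  J2 runs 3 units, time = 19
  J3 runs 3 units, time = 22
  J2 runs 3 units, time = 25
Finish times: [10, 25, 22]
Average turnaround = 57/3 = 19.0

19.0


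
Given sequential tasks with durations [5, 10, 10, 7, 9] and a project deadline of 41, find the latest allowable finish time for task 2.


LF(activity 2) = deadline - sum of successor durations
Successors: activities 3 through 5 with durations [10, 7, 9]
Sum of successor durations = 26
LF = 41 - 26 = 15

15
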